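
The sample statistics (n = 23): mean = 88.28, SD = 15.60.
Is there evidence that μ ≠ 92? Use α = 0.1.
One-sample t-test:
H₀: μ = 92
H₁: μ ≠ 92
df = n - 1 = 22
t = (x̄ - μ₀) / (s/√n) = (88.28 - 92) / (15.60/√23) = -1.144
p-value = 0.2651

Since p-value > α = 0.1, we fail to reject H₀.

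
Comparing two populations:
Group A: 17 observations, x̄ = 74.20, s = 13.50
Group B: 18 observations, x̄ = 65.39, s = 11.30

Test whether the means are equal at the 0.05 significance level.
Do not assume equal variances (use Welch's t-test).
Welch's two-sample t-test:
H₀: μ₁ = μ₂
H₁: μ₁ ≠ μ₂
s₁²/n₁ = 13.50²/17 = 10.7206,  s₂²/n₂ = 11.30²/18 = 7.0939
SE = √(s₁²/n₁ + s₂²/n₂) = √(10.7206 + 7.0939) = 4.2207
df (Welch-Satterthwaite) = (s₁²/n₁ + s₂²/n₂)² / [(s₁²/n₁)²/(n₁-1) + (s₂²/n₂)²/(n₂-1)] ≈ 31.29
t = (x̄₁ - x̄₂) / SE = (74.20 - 65.39) / 4.2207 = 8.81 / 4.2207 = 2.087
p-value = 0.0451

Since p-value < α = 0.05, we reject H₀.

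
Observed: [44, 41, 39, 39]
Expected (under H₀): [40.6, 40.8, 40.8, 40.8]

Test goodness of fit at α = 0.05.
Chi-square goodness of fit test:
H₀: observed counts match expected distribution
H₁: observed counts differ from expected distribution
df = k - 1 = 3
χ² = Σ(O - E)²/E
   = (44 - 40.6)²/40.6 + (41 - 40.8)²/40.8 + (39 - 40.8)²/40.8 + (39 - 40.8)²/40.8
   = 0.285 + 0.001 + 0.079 + 0.079
   = 0.44
p-value = 0.9309

Since p-value > α = 0.05, we fail to reject H₀.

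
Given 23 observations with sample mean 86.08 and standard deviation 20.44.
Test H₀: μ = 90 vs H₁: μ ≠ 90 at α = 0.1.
One-sample t-test:
H₀: μ = 90
H₁: μ ≠ 90
df = n - 1 = 22
t = (x̄ - μ₀) / (s/√n) = (86.08 - 90) / (20.44/√23) = -0.920
p-value = 0.3677

Since p-value > α = 0.1, we fail to reject H₀.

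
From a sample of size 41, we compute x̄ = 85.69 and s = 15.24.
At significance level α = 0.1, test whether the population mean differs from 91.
One-sample t-test:
H₀: μ = 91
H₁: μ ≠ 91
df = n - 1 = 40
t = (x̄ - μ₀) / (s/√n) = (85.69 - 91) / (15.24/√41) = -2.231
p-value = 0.0314

Since p-value < α = 0.1, we reject H₀.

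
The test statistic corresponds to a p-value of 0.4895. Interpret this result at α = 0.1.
Since p = 0.4895 > α = 0.1, fail to reject H₀.
There is insufficient evidence to reject the null hypothesis; the result is not statistically significant at the 0.1 level.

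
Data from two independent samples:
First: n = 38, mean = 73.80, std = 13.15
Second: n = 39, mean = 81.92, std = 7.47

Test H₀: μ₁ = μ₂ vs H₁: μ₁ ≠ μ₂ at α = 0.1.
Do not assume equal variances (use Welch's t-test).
Welch's two-sample t-test:
H₀: μ₁ = μ₂
H₁: μ₁ ≠ μ₂
s₁²/n₁ = 13.15²/38 = 4.5506,  s₂²/n₂ = 7.47²/39 = 1.4308
SE = √(s₁²/n₁ + s₂²/n₂) = √(4.5506 + 1.4308) = 2.4457
df (Welch-Satterthwaite) = (s₁²/n₁ + s₂²/n₂)² / [(s₁²/n₁)²/(n₁-1) + (s₂²/n₂)²/(n₂-1)] ≈ 58.31
t = (x̄₁ - x̄₂) / SE = (73.80 - 81.92) / 2.4457 = -8.12 / 2.4457 = -3.320
p-value = 0.0016

Since p-value < α = 0.1, we reject H₀.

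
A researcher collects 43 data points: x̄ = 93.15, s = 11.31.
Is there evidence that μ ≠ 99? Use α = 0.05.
One-sample t-test:
H₀: μ = 99
H₁: μ ≠ 99
df = n - 1 = 42
t = (x̄ - μ₀) / (s/√n) = (93.15 - 99) / (11.31/√43) = -3.392
p-value = 0.0015

Since p-value < α = 0.05, we reject H₀.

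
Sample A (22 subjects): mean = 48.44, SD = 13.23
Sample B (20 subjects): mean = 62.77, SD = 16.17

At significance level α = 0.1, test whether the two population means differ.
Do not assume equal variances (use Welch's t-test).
Welch's two-sample t-test:
H₀: μ₁ = μ₂
H₁: μ₁ ≠ μ₂
s₁²/n₁ = 13.23²/22 = 7.9560,  s₂²/n₂ = 16.17²/20 = 13.0734
SE = √(s₁²/n₁ + s₂²/n₂) = √(7.9560 + 13.0734) = 4.5858
df (Welch-Satterthwaite) = (s₁²/n₁ + s₂²/n₂)² / [(s₁²/n₁)²/(n₁-1) + (s₂²/n₂)²/(n₂-1)] ≈ 36.82
t = (x̄₁ - x̄₂) / SE = (48.44 - 62.77) / 4.5858 = -14.33 / 4.5858 = -3.125
p-value = 0.0035

Since p-value < α = 0.1, we reject H₀.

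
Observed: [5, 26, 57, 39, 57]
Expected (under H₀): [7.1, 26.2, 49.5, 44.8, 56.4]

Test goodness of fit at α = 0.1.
Chi-square goodness of fit test:
H₀: observed counts match expected distribution
H₁: observed counts differ from expected distribution
df = k - 1 = 4
χ² = Σ(O - E)²/E
   = (5 - 7.1)²/7.1 + (26 - 26.2)²/26.2 + (57 - 49.5)²/49.5 + (39 - 44.8)²/44.8 + (57 - 56.4)²/56.4
   = 0.621 + 0.002 + 1.136 + 0.751 + 0.006
   = 2.52
p-value = 0.6417

Since p-value > α = 0.1, we fail to reject H₀.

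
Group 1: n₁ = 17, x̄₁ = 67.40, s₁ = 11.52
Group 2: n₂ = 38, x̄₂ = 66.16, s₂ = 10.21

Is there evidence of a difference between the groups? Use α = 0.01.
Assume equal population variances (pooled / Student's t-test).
Student's two-sample t-test (equal variances):
H₀: μ₁ = μ₂
H₁: μ₁ ≠ μ₂
df = n₁ + n₂ - 2 = 53
Pooled variance s_p² = [(n₁-1)s₁² + (n₂-1)s₂²] / (n₁ + n₂ - 2) = [(16)(11.52²) + (37)(10.21²)] / 53 = 112.8377
SE = √(s_p²(1/n₁ + 1/n₂)) = √(112.8377 × (1/17 + 1/38)) = 3.0995
t = (x̄₁ - x̄₂) / SE = (67.40 - 66.16) / 3.0995 = 1.24 / 3.0995 = 0.400
p-value = 0.6907

Since p-value > α = 0.01, we fail to reject H₀.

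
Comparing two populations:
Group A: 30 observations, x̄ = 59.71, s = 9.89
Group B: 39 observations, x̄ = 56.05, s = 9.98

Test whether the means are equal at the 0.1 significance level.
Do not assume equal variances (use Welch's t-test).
Welch's two-sample t-test:
H₀: μ₁ = μ₂
H₁: μ₁ ≠ μ₂
s₁²/n₁ = 9.89²/30 = 3.2604,  s₂²/n₂ = 9.98²/39 = 2.5539
SE = √(s₁²/n₁ + s₂²/n₂) = √(3.2604 + 2.5539) = 2.4113
df (Welch-Satterthwaite) = (s₁²/n₁ + s₂²/n₂)² / [(s₁²/n₁)²/(n₁-1) + (s₂²/n₂)²/(n₂-1)] ≈ 62.81
t = (x̄₁ - x̄₂) / SE = (59.71 - 56.05) / 2.4113 = 3.66 / 2.4113 = 1.518
p-value = 0.1341

Since p-value > α = 0.1, we fail to reject H₀.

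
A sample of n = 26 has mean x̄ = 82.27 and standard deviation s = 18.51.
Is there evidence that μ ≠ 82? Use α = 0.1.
One-sample t-test:
H₀: μ = 82
H₁: μ ≠ 82
df = n - 1 = 25
t = (x̄ - μ₀) / (s/√n) = (82.27 - 82) / (18.51/√26) = 0.074
p-value = 0.9413

Since p-value > α = 0.1, we fail to reject H₀.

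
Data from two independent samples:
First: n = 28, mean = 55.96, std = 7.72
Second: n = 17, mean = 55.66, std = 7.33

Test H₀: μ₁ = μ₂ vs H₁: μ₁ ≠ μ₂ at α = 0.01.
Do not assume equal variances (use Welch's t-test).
Welch's two-sample t-test:
H₀: μ₁ = μ₂
H₁: μ₁ ≠ μ₂
s₁²/n₁ = 7.72²/28 = 2.1285,  s₂²/n₂ = 7.33²/17 = 3.1605
SE = √(s₁²/n₁ + s₂²/n₂) = √(2.1285 + 3.1605) = 2.2998
df (Welch-Satterthwaite) = (s₁²/n₁ + s₂²/n₂)² / [(s₁²/n₁)²/(n₁-1) + (s₂²/n₂)²/(n₂-1)] ≈ 35.32
t = (x̄₁ - x̄₂) / SE = (55.96 - 55.66) / 2.2998 = 0.30 / 2.2998 = 0.130
p-value = 0.8970

Since p-value > α = 0.01, we fail to reject H₀.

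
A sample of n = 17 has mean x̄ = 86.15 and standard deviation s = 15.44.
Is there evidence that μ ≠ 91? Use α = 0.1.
One-sample t-test:
H₀: μ = 91
H₁: μ ≠ 91
df = n - 1 = 16
t = (x̄ - μ₀) / (s/√n) = (86.15 - 91) / (15.44/√17) = -1.295
p-value = 0.2136

Since p-value > α = 0.1, we fail to reject H₀.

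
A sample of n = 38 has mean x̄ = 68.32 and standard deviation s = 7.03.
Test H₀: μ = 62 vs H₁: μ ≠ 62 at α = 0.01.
One-sample t-test:
H₀: μ = 62
H₁: μ ≠ 62
df = n - 1 = 37
t = (x̄ - μ₀) / (s/√n) = (68.32 - 62) / (7.03/√38) = 5.542
p-value < 0.0001

Since p-value < α = 0.01, we reject H₀.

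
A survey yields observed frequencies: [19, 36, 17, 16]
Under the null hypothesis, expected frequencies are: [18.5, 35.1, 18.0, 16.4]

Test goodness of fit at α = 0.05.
Chi-square goodness of fit test:
H₀: observed counts match expected distribution
H₁: observed counts differ from expected distribution
df = k - 1 = 3
χ² = Σ(O - E)²/E
   = (19 - 18.5)²/18.5 + (36 - 35.1)²/35.1 + (17 - 18.0)²/18.0 + (16 - 16.4)²/16.4
   = 0.014 + 0.023 + 0.056 + 0.010
   = 0.10
p-value = 0.9916

Since p-value > α = 0.05, we fail to reject H₀.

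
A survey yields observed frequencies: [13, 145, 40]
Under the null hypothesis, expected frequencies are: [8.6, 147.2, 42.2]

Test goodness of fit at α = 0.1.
Chi-square goodness of fit test:
H₀: observed counts match expected distribution
H₁: observed counts differ from expected distribution
df = k - 1 = 2
χ² = Σ(O - E)²/E
   = (13 - 8.6)²/8.6 + (145 - 147.2)²/147.2 + (40 - 42.2)²/42.2
   = 2.251 + 0.033 + 0.115
   = 2.40
p-value = 0.3014

Since p-value > α = 0.1, we fail to reject H₀.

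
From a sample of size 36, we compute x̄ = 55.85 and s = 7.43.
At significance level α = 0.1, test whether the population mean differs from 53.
One-sample t-test:
H₀: μ = 53
H₁: μ ≠ 53
df = n - 1 = 35
t = (x̄ - μ₀) / (s/√n) = (55.85 - 53) / (7.43/√36) = 2.301
p-value = 0.0274

Since p-value < α = 0.1, we reject H₀.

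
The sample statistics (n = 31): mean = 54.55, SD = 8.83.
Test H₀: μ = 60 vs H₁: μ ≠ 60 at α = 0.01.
One-sample t-test:
H₀: μ = 60
H₁: μ ≠ 60
df = n - 1 = 30
t = (x̄ - μ₀) / (s/√n) = (54.55 - 60) / (8.83/√31) = -3.437
p-value = 0.0017

Since p-value < α = 0.01, we reject H₀.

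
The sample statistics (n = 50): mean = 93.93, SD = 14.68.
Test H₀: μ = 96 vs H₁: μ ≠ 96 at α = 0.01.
One-sample t-test:
H₀: μ = 96
H₁: μ ≠ 96
df = n - 1 = 49
t = (x̄ - μ₀) / (s/√n) = (93.93 - 96) / (14.68/√50) = -0.997
p-value = 0.3236

Since p-value > α = 0.01, we fail to reject H₀.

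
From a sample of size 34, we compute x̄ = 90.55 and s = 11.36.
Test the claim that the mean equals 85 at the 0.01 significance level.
One-sample t-test:
H₀: μ = 85
H₁: μ ≠ 85
df = n - 1 = 33
t = (x̄ - μ₀) / (s/√n) = (90.55 - 85) / (11.36/√34) = 2.849
p-value = 0.0075

Since p-value < α = 0.01, we reject H₀.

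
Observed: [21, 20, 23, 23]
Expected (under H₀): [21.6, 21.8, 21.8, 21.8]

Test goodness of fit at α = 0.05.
Chi-square goodness of fit test:
H₀: observed counts match expected distribution
H₁: observed counts differ from expected distribution
df = k - 1 = 3
χ² = Σ(O - E)²/E
   = (21 - 21.6)²/21.6 + (20 - 21.8)²/21.8 + (23 - 21.8)²/21.8 + (23 - 21.8)²/21.8
   = 0.017 + 0.149 + 0.066 + 0.066
   = 0.30
p-value = 0.9605

Since p-value > α = 0.05, we fail to reject H₀.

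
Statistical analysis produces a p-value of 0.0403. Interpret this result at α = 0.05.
Since p = 0.0403 < α = 0.05, reject H₀.
There is sufficient evidence to reject the null hypothesis; the result is statistically significant at the 0.05 level.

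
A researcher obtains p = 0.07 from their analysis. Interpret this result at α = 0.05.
Since p = 0.07 > α = 0.05, fail to reject H₀.
There is insufficient evidence to reject the null hypothesis; the result is not statistically significant at the 0.05 level.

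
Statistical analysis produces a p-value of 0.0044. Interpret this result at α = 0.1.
Since p = 0.0044 < α = 0.1, reject H₀.
There is sufficient evidence to reject the null hypothesis; the result is statistically significant at the 0.1 level.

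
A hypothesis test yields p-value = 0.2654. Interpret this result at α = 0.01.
Since p = 0.2654 > α = 0.01, fail to reject H₀.
There is insufficient evidence to reject the null hypothesis; the result is not statistically significant at the 0.01 level.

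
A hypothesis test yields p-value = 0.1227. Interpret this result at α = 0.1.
Since p = 0.1227 > α = 0.1, fail to reject H₀.
There is insufficient evidence to reject the null hypothesis; the result is not statistically significant at the 0.1 level.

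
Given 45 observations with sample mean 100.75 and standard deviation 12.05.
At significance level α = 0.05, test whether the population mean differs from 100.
One-sample t-test:
H₀: μ = 100
H₁: μ ≠ 100
df = n - 1 = 44
t = (x̄ - μ₀) / (s/√n) = (100.75 - 100) / (12.05/√45) = 0.418
p-value = 0.6783

Since p-value > α = 0.05, we fail to reject H₀.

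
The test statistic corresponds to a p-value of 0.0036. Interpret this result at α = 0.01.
Since p = 0.0036 < α = 0.01, reject H₀.
There is sufficient evidence to reject the null hypothesis; the result is statistically significant at the 0.01 level.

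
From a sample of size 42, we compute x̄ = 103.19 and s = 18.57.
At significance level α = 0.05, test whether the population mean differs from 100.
One-sample t-test:
H₀: μ = 100
H₁: μ ≠ 100
df = n - 1 = 41
t = (x̄ - μ₀) / (s/√n) = (103.19 - 100) / (18.57/√42) = 1.113
p-value = 0.2721

Since p-value > α = 0.05, we fail to reject H₀.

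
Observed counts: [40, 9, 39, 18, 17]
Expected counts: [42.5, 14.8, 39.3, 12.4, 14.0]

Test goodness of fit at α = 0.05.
Chi-square goodness of fit test:
H₀: observed counts match expected distribution
H₁: observed counts differ from expected distribution
df = k - 1 = 4
χ² = Σ(O - E)²/E
   = (40 - 42.5)²/42.5 + (9 - 14.8)²/14.8 + (39 - 39.3)²/39.3 + (18 - 12.4)²/12.4 + (17 - 14.0)²/14.0
   = 0.147 + 2.273 + 0.002 + 2.529 + 0.643
   = 5.59
p-value = 0.2316

Since p-value > α = 0.05, we fail to reject H₀.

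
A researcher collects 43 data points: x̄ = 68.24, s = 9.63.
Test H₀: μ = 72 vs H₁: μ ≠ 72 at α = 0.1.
One-sample t-test:
H₀: μ = 72
H₁: μ ≠ 72
df = n - 1 = 42
t = (x̄ - μ₀) / (s/√n) = (68.24 - 72) / (9.63/√43) = -2.560
p-value = 0.0141

Since p-value < α = 0.1, we reject H₀.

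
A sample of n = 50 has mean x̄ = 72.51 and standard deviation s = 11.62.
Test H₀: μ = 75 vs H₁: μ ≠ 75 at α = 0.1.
One-sample t-test:
H₀: μ = 75
H₁: μ ≠ 75
df = n - 1 = 49
t = (x̄ - μ₀) / (s/√n) = (72.51 - 75) / (11.62/√50) = -1.515
p-value = 0.1361

Since p-value > α = 0.1, we fail to reject H₀.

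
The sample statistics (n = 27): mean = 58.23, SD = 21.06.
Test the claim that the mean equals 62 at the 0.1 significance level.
One-sample t-test:
H₀: μ = 62
H₁: μ ≠ 62
df = n - 1 = 26
t = (x̄ - μ₀) / (s/√n) = (58.23 - 62) / (21.06/√27) = -0.930
p-value = 0.3608

Since p-value > α = 0.1, we fail to reject H₀.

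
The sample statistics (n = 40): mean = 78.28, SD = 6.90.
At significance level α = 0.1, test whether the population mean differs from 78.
One-sample t-test:
H₀: μ = 78
H₁: μ ≠ 78
df = n - 1 = 39
t = (x̄ - μ₀) / (s/√n) = (78.28 - 78) / (6.90/√40) = 0.257
p-value = 0.7988

Since p-value > α = 0.1, we fail to reject H₀.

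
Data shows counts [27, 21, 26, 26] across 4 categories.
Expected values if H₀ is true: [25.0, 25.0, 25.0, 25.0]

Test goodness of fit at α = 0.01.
Chi-square goodness of fit test:
H₀: observed counts match expected distribution
H₁: observed counts differ from expected distribution
df = k - 1 = 3
χ² = Σ(O - E)²/E
   = (27 - 25.0)²/25.0 + (21 - 25.0)²/25.0 + (26 - 25.0)²/25.0 + (26 - 25.0)²/25.0
   = 0.160 + 0.640 + 0.040 + 0.040
   = 0.88
p-value = 0.8303

Since p-value > α = 0.01, we fail to reject H₀.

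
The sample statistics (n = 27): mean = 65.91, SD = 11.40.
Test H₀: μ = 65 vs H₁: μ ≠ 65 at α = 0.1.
One-sample t-test:
H₀: μ = 65
H₁: μ ≠ 65
df = n - 1 = 26
t = (x̄ - μ₀) / (s/√n) = (65.91 - 65) / (11.40/√27) = 0.415
p-value = 0.6817

Since p-value > α = 0.1, we fail to reject H₀.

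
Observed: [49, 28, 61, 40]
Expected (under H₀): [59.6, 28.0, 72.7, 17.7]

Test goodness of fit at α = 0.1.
Chi-square goodness of fit test:
H₀: observed counts match expected distribution
H₁: observed counts differ from expected distribution
df = k - 1 = 3
χ² = Σ(O - E)²/E
   = (49 - 59.6)²/59.6 + (28 - 28.0)²/28.0 + (61 - 72.7)²/72.7 + (40 - 17.7)²/17.7
   = 1.885 + 0.000 + 1.883 + 28.095
   = 31.86
p-value < 0.0001

Since p-value < α = 0.1, we reject H₀.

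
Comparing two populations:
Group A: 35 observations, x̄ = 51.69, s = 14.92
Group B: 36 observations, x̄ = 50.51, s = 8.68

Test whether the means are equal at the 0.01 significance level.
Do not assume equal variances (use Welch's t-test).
Welch's two-sample t-test:
H₀: μ₁ = μ₂
H₁: μ₁ ≠ μ₂
s₁²/n₁ = 14.92²/35 = 6.3602,  s₂²/n₂ = 8.68²/36 = 2.0928
SE = √(s₁²/n₁ + s₂²/n₂) = √(6.3602 + 2.0928) = 2.9074
df (Welch-Satterthwaite) = (s₁²/n₁ + s₂²/n₂)² / [(s₁²/n₁)²/(n₁-1) + (s₂²/n₂)²/(n₂-1)] ≈ 54.34
t = (x̄₁ - x̄₂) / SE = (51.69 - 50.51) / 2.9074 = 1.18 / 2.9074 = 0.406
p-value = 0.6864

Since p-value > α = 0.01, we fail to reject H₀.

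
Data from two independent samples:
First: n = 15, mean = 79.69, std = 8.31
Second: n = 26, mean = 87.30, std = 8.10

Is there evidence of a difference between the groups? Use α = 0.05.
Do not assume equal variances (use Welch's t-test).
Welch's two-sample t-test:
H₀: μ₁ = μ₂
H₁: μ₁ ≠ μ₂
s₁²/n₁ = 8.31²/15 = 4.6037,  s₂²/n₂ = 8.10²/26 = 2.5235
SE = √(s₁²/n₁ + s₂²/n₂) = √(4.6037 + 2.5235) = 2.6697
df (Welch-Satterthwaite) = (s₁²/n₁ + s₂²/n₂)² / [(s₁²/n₁)²/(n₁-1) + (s₂²/n₂)²/(n₂-1)] ≈ 28.72
t = (x̄₁ - x̄₂) / SE = (79.69 - 87.30) / 2.6697 = -7.61 / 2.6697 = -2.851
p-value = 0.0080

Since p-value < α = 0.05, we reject H₀.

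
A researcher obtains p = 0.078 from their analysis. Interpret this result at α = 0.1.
Since p = 0.078 < α = 0.1, reject H₀.
There is sufficient evidence to reject the null hypothesis; the result is statistically significant at the 0.1 level.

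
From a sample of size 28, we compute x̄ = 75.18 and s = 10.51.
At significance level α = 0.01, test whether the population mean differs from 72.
One-sample t-test:
H₀: μ = 72
H₁: μ ≠ 72
df = n - 1 = 27
t = (x̄ - μ₀) / (s/√n) = (75.18 - 72) / (10.51/√28) = 1.601
p-value = 0.1210

Since p-value > α = 0.01, we fail to reject H₀.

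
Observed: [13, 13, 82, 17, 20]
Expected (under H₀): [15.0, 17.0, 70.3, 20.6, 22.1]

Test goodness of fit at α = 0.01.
Chi-square goodness of fit test:
H₀: observed counts match expected distribution
H₁: observed counts differ from expected distribution
df = k - 1 = 4
χ² = Σ(O - E)²/E
   = (13 - 15.0)²/15.0 + (13 - 17.0)²/17.0 + (82 - 70.3)²/70.3 + (17 - 20.6)²/20.6 + (20 - 22.1)²/22.1
   = 0.267 + 0.941 + 1.947 + 0.629 + 0.200
   = 3.98
p-value = 0.4082

Since p-value > α = 0.01, we fail to reject H₀.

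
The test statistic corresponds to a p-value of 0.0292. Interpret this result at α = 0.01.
Since p = 0.0292 > α = 0.01, fail to reject H₀.
There is insufficient evidence to reject the null hypothesis; the result is not statistically significant at the 0.01 level.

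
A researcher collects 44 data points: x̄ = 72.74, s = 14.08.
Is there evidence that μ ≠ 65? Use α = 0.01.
One-sample t-test:
H₀: μ = 65
H₁: μ ≠ 65
df = n - 1 = 43
t = (x̄ - μ₀) / (s/√n) = (72.74 - 65) / (14.08/√44) = 3.646
p-value = 0.0007

Since p-value < α = 0.01, we reject H₀.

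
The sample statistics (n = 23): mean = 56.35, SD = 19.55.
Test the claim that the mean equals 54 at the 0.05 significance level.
One-sample t-test:
H₀: μ = 54
H₁: μ ≠ 54
df = n - 1 = 22
t = (x̄ - μ₀) / (s/√n) = (56.35 - 54) / (19.55/√23) = 0.576
p-value = 0.5701

Since p-value > α = 0.05, we fail to reject H₀.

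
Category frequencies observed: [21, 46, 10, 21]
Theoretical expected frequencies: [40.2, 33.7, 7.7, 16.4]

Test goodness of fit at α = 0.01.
Chi-square goodness of fit test:
H₀: observed counts match expected distribution
H₁: observed counts differ from expected distribution
df = k - 1 = 3
χ² = Σ(O - E)²/E
   = (21 - 40.2)²/40.2 + (46 - 33.7)²/33.7 + (10 - 7.7)²/7.7 + (21 - 16.4)²/16.4
   = 9.170 + 4.489 + 0.687 + 1.290
   = 15.64
p-value = 0.0013

Since p-value < α = 0.01, we reject H₀.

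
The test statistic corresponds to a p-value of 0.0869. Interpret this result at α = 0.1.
Since p = 0.0869 < α = 0.1, reject H₀.
There is sufficient evidence to reject the null hypothesis; the result is statistically significant at the 0.1 level.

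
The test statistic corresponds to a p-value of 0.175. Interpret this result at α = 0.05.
Since p = 0.175 > α = 0.05, fail to reject H₀.
There is insufficient evidence to reject the null hypothesis; the result is not statistically significant at the 0.05 level.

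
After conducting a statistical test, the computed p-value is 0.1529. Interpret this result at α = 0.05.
Since p = 0.1529 > α = 0.05, fail to reject H₀.
There is insufficient evidence to reject the null hypothesis; the result is not statistically significant at the 0.05 level.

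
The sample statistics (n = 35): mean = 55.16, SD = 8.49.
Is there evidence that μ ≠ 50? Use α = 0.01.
One-sample t-test:
H₀: μ = 50
H₁: μ ≠ 50
df = n - 1 = 34
t = (x̄ - μ₀) / (s/√n) = (55.16 - 50) / (8.49/√35) = 3.596
p-value = 0.0010

Since p-value < α = 0.01, we reject H₀.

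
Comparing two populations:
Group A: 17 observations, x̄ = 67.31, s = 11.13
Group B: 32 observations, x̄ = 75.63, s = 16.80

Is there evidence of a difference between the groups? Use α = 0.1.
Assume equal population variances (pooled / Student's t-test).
Student's two-sample t-test (equal variances):
H₀: μ₁ = μ₂
H₁: μ₁ ≠ μ₂
df = n₁ + n₂ - 2 = 47
Pooled variance s_p² = [(n₁-1)s₁² + (n₂-1)s₂²] / (n₁ + n₂ - 2) = [(16)(11.13²) + (31)(16.80²)] / 47 = 228.3292
SE = √(s_p²(1/n₁ + 1/n₂)) = √(228.3292 × (1/17 + 1/32)) = 4.5350
t = (x̄₁ - x̄₂) / SE = (67.31 - 75.63) / 4.5350 = -8.32 / 4.5350 = -1.835
p-value = 0.0729

Since p-value < α = 0.1, we reject H₀.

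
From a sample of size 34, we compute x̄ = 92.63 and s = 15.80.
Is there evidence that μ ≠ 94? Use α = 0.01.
One-sample t-test:
H₀: μ = 94
H₁: μ ≠ 94
df = n - 1 = 33
t = (x̄ - μ₀) / (s/√n) = (92.63 - 94) / (15.80/√34) = -0.506
p-value = 0.6165

Since p-value > α = 0.01, we fail to reject H₀.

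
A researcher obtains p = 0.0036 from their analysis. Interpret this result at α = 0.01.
Since p = 0.0036 < α = 0.01, reject H₀.
There is sufficient evidence to reject the null hypothesis; the result is statistically significant at the 0.01 level.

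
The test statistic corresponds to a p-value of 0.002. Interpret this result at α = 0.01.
Since p = 0.002 < α = 0.01, reject H₀.
There is sufficient evidence to reject the null hypothesis; the result is statistically significant at the 0.01 level.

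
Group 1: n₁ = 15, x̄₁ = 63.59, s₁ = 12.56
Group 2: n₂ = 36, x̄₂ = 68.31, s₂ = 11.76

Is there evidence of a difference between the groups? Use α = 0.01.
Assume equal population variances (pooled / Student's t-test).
Student's two-sample t-test (equal variances):
H₀: μ₁ = μ₂
H₁: μ₁ ≠ μ₂
df = n₁ + n₂ - 2 = 49
Pooled variance s_p² = [(n₁-1)s₁² + (n₂-1)s₂²] / (n₁ + n₂ - 2) = [(14)(12.56²) + (35)(11.76²)] / 49 = 143.8565
SE = √(s_p²(1/n₁ + 1/n₂)) = √(143.8565 × (1/15 + 1/36)) = 3.6860
t = (x̄₁ - x̄₂) / SE = (63.59 - 68.31) / 3.6860 = -4.72 / 3.6860 = -1.281
p-value = 0.2064

Since p-value > α = 0.01, we fail to reject H₀.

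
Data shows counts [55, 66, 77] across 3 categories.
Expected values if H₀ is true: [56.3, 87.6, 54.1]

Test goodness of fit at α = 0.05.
Chi-square goodness of fit test:
H₀: observed counts match expected distribution
H₁: observed counts differ from expected distribution
df = k - 1 = 2
χ² = Σ(O - E)²/E
   = (55 - 56.3)²/56.3 + (66 - 87.6)²/87.6 + (77 - 54.1)²/54.1
   = 0.030 + 5.326 + 9.693
   = 15.05
p-value = 0.0005

Since p-value < α = 0.05, we reject H₀.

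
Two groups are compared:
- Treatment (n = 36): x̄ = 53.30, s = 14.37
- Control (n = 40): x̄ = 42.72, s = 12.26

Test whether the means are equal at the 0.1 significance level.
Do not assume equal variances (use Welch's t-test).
Welch's two-sample t-test:
H₀: μ₁ = μ₂
H₁: μ₁ ≠ μ₂
s₁²/n₁ = 14.37²/36 = 5.7360,  s₂²/n₂ = 12.26²/40 = 3.7577
SE = √(s₁²/n₁ + s₂²/n₂) = √(5.7360 + 3.7577) = 3.0812
df (Welch-Satterthwaite) = (s₁²/n₁ + s₂²/n₂)² / [(s₁²/n₁)²/(n₁-1) + (s₂²/n₂)²/(n₂-1)] ≈ 69.22
t = (x̄₁ - x̄₂) / SE = (53.30 - 42.72) / 3.0812 = 10.58 / 3.0812 = 3.434
p-value = 0.0010

Since p-value < α = 0.1, we reject H₀.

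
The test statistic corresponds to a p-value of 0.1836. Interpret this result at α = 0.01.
Since p = 0.1836 > α = 0.01, fail to reject H₀.
There is insufficient evidence to reject the null hypothesis; the result is not statistically significant at the 0.01 level.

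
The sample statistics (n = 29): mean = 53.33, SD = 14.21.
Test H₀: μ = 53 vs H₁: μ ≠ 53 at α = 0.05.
One-sample t-test:
H₀: μ = 53
H₁: μ ≠ 53
df = n - 1 = 28
t = (x̄ - μ₀) / (s/√n) = (53.33 - 53) / (14.21/√29) = 0.125
p-value = 0.9014

Since p-value > α = 0.05, we fail to reject H₀.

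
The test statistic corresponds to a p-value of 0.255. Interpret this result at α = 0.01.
Since p = 0.255 > α = 0.01, fail to reject H₀.
There is insufficient evidence to reject the null hypothesis; the result is not statistically significant at the 0.01 level.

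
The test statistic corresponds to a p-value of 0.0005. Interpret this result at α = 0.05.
Since p = 0.0005 < α = 0.05, reject H₀.
There is sufficient evidence to reject the null hypothesis; the result is statistically significant at the 0.05 level.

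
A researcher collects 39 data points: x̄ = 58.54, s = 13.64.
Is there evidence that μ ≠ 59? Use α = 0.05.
One-sample t-test:
H₀: μ = 59
H₁: μ ≠ 59
df = n - 1 = 38
t = (x̄ - μ₀) / (s/√n) = (58.54 - 59) / (13.64/√39) = -0.211
p-value = 0.8343

Since p-value > α = 0.05, we fail to reject H₀.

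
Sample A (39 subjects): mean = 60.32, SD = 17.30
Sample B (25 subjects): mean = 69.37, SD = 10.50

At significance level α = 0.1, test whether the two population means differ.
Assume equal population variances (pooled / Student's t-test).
Student's two-sample t-test (equal variances):
H₀: μ₁ = μ₂
H₁: μ₁ ≠ μ₂
df = n₁ + n₂ - 2 = 62
Pooled variance s_p² = [(n₁-1)s₁² + (n₂-1)s₂²] / (n₁ + n₂ - 2) = [(38)(17.30²) + (24)(10.50²)] / 62 = 226.1132
SE = √(s_p²(1/n₁ + 1/n₂)) = √(226.1132 × (1/39 + 1/25)) = 3.8526
t = (x̄₁ - x̄₂) / SE = (60.32 - 69.37) / 3.8526 = -9.05 / 3.8526 = -2.349
p-value = 0.0220

Since p-value < α = 0.1, we reject H₀.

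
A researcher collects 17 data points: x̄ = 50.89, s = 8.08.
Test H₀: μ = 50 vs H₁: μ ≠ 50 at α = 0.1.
One-sample t-test:
H₀: μ = 50
H₁: μ ≠ 50
df = n - 1 = 16
t = (x̄ - μ₀) / (s/√n) = (50.89 - 50) / (8.08/√17) = 0.454
p-value = 0.6558

Since p-value > α = 0.1, we fail to reject H₀.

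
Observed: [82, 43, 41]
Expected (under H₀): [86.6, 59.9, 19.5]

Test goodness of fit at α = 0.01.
Chi-square goodness of fit test:
H₀: observed counts match expected distribution
H₁: observed counts differ from expected distribution
df = k - 1 = 2
χ² = Σ(O - E)²/E
   = (82 - 86.6)²/86.6 + (43 - 59.9)²/59.9 + (41 - 19.5)²/19.5
   = 0.244 + 4.768 + 23.705
   = 28.72
p-value < 0.0001

Since p-value < α = 0.01, we reject H₀.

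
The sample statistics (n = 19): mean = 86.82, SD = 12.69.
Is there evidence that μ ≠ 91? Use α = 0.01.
One-sample t-test:
H₀: μ = 91
H₁: μ ≠ 91
df = n - 1 = 18
t = (x̄ - μ₀) / (s/√n) = (86.82 - 91) / (12.69/√19) = -1.436
p-value = 0.1682

Since p-value > α = 0.01, we fail to reject H₀.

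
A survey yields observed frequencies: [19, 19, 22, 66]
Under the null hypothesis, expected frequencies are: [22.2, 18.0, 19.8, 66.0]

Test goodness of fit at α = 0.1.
Chi-square goodness of fit test:
H₀: observed counts match expected distribution
H₁: observed counts differ from expected distribution
df = k - 1 = 3
χ² = Σ(O - E)²/E
   = (19 - 22.2)²/22.2 + (19 - 18.0)²/18.0 + (22 - 19.8)²/19.8 + (66 - 66.0)²/66.0
   = 0.461 + 0.056 + 0.244 + 0.000
   = 0.76
p-value = 0.8587

Since p-value > α = 0.1, we fail to reject H₀.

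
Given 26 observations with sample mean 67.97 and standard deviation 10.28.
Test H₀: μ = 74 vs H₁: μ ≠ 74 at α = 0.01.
One-sample t-test:
H₀: μ = 74
H₁: μ ≠ 74
df = n - 1 = 25
t = (x̄ - μ₀) / (s/√n) = (67.97 - 74) / (10.28/√26) = -2.991
p-value = 0.0062

Since p-value < α = 0.01, we reject H₀.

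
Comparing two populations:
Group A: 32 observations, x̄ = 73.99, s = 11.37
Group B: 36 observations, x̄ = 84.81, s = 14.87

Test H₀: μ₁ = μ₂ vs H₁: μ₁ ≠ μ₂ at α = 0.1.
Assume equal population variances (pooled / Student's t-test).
Student's two-sample t-test (equal variances):
H₀: μ₁ = μ₂
H₁: μ₁ ≠ μ₂
df = n₁ + n₂ - 2 = 66
Pooled variance s_p² = [(n₁-1)s₁² + (n₂-1)s₂²] / (n₁ + n₂ - 2) = [(31)(11.37²) + (35)(14.87²)] / 66 = 177.9799
SE = √(s_p²(1/n₁ + 1/n₂)) = √(177.9799 × (1/32 + 1/36)) = 3.2413
t = (x̄₁ - x̄₂) / SE = (73.99 - 84.81) / 3.2413 = -10.82 / 3.2413 = -3.338
p-value = 0.0014

Since p-value < α = 0.1, we reject H₀.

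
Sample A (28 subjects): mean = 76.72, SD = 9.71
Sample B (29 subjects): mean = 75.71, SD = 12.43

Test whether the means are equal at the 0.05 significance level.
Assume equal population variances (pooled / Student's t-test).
Student's two-sample t-test (equal variances):
H₀: μ₁ = μ₂
H₁: μ₁ ≠ μ₂
df = n₁ + n₂ - 2 = 55
Pooled variance s_p² = [(n₁-1)s₁² + (n₂-1)s₂²] / (n₁ + n₂ - 2) = [(27)(9.71²) + (28)(12.43²)] / 55 = 124.9420
SE = √(s_p²(1/n₁ + 1/n₂)) = √(124.9420 × (1/28 + 1/29)) = 2.9615
t = (x̄₁ - x̄₂) / SE = (76.72 - 75.71) / 2.9615 = 1.01 / 2.9615 = 0.341
p-value = 0.7344

Since p-value > α = 0.05, we fail to reject H₀.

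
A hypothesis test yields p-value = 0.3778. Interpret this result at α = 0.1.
Since p = 0.3778 > α = 0.1, fail to reject H₀.
There is insufficient evidence to reject the null hypothesis; the result is not statistically significant at the 0.1 level.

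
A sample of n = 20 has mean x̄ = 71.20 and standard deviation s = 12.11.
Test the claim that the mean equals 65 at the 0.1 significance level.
One-sample t-test:
H₀: μ = 65
H₁: μ ≠ 65
df = n - 1 = 19
t = (x̄ - μ₀) / (s/√n) = (71.20 - 65) / (12.11/√20) = 2.290
p-value = 0.0337

Since p-value < α = 0.1, we reject H₀.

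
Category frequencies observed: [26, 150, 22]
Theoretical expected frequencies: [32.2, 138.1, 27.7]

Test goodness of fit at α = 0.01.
Chi-square goodness of fit test:
H₀: observed counts match expected distribution
H₁: observed counts differ from expected distribution
df = k - 1 = 2
χ² = Σ(O - E)²/E
   = (26 - 32.2)²/32.2 + (150 - 138.1)²/138.1 + (22 - 27.7)²/27.7
   = 1.194 + 1.025 + 1.173
   = 3.39
p-value = 0.1834

Since p-value > α = 0.01, we fail to reject H₀.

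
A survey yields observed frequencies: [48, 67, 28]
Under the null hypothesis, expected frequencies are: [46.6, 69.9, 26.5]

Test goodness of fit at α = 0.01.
Chi-square goodness of fit test:
H₀: observed counts match expected distribution
H₁: observed counts differ from expected distribution
df = k - 1 = 2
χ² = Σ(O - E)²/E
   = (48 - 46.6)²/46.6 + (67 - 69.9)²/69.9 + (28 - 26.5)²/26.5
   = 0.042 + 0.120 + 0.085
   = 0.25
p-value = 0.8837

Since p-value > α = 0.01, we fail to reject H₀.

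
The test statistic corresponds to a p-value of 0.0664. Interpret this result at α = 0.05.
Since p = 0.0664 > α = 0.05, fail to reject H₀.
There is insufficient evidence to reject the null hypothesis; the result is not statistically significant at the 0.05 level.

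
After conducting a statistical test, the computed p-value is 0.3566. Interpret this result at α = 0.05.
Since p = 0.3566 > α = 0.05, fail to reject H₀.
There is insufficient evidence to reject the null hypothesis; the result is not statistically significant at the 0.05 level.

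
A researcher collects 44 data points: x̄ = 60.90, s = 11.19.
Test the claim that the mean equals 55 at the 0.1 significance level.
One-sample t-test:
H₀: μ = 55
H₁: μ ≠ 55
df = n - 1 = 43
t = (x̄ - μ₀) / (s/√n) = (60.90 - 55) / (11.19/√44) = 3.497
p-value = 0.0011

Since p-value < α = 0.1, we reject H₀.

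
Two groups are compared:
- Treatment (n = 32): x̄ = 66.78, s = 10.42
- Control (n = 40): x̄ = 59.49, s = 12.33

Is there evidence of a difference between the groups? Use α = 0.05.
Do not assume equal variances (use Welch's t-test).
Welch's two-sample t-test:
H₀: μ₁ = μ₂
H₁: μ₁ ≠ μ₂
s₁²/n₁ = 10.42²/32 = 3.3930,  s₂²/n₂ = 12.33²/40 = 3.8007
SE = √(s₁²/n₁ + s₂²/n₂) = √(3.3930 + 3.8007) = 2.6821
df (Welch-Satterthwaite) = (s₁²/n₁ + s₂²/n₂)² / [(s₁²/n₁)²/(n₁-1) + (s₂²/n₂)²/(n₂-1)] ≈ 69.77
t = (x̄₁ - x̄₂) / SE = (66.78 - 59.49) / 2.6821 = 7.29 / 2.6821 = 2.718
p-value = 0.0083

Since p-value < α = 0.05, we reject H₀.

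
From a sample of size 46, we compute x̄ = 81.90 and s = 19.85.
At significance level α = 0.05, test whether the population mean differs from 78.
One-sample t-test:
H₀: μ = 78
H₁: μ ≠ 78
df = n - 1 = 45
t = (x̄ - μ₀) / (s/√n) = (81.90 - 78) / (19.85/√46) = 1.333
p-value = 0.1894

Since p-value > α = 0.05, we fail to reject H₀.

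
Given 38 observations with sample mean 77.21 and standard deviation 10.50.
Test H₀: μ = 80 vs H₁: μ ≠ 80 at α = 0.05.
One-sample t-test:
H₀: μ = 80
H₁: μ ≠ 80
df = n - 1 = 37
t = (x̄ - μ₀) / (s/√n) = (77.21 - 80) / (10.50/√38) = -1.638
p-value = 0.1099

Since p-value > α = 0.05, we fail to reject H₀.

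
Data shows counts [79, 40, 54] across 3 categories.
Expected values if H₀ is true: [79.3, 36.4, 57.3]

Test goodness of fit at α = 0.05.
Chi-square goodness of fit test:
H₀: observed counts match expected distribution
H₁: observed counts differ from expected distribution
df = k - 1 = 2
χ² = Σ(O - E)²/E
   = (79 - 79.3)²/79.3 + (40 - 36.4)²/36.4 + (54 - 57.3)²/57.3
   = 0.001 + 0.356 + 0.190
   = 0.55
p-value = 0.7606

Since p-value > α = 0.05, we fail to reject H₀.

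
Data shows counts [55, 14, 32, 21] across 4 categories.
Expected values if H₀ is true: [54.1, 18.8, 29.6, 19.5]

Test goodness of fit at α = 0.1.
Chi-square goodness of fit test:
H₀: observed counts match expected distribution
H₁: observed counts differ from expected distribution
df = k - 1 = 3
χ² = Σ(O - E)²/E
   = (55 - 54.1)²/54.1 + (14 - 18.8)²/18.8 + (32 - 29.6)²/29.6 + (21 - 19.5)²/19.5
   = 0.015 + 1.226 + 0.195 + 0.115
   = 1.55
p-value = 0.6707

Since p-value > α = 0.1, we fail to reject H₀.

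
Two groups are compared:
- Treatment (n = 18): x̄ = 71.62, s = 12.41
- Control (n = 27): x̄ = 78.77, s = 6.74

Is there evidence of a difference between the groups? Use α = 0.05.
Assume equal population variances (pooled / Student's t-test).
Student's two-sample t-test (equal variances):
H₀: μ₁ = μ₂
H₁: μ₁ ≠ μ₂
df = n₁ + n₂ - 2 = 43
Pooled variance s_p² = [(n₁-1)s₁² + (n₂-1)s₂²] / (n₁ + n₂ - 2) = [(17)(12.41²) + (26)(6.74²)] / 43 = 88.3548
SE = √(s_p²(1/n₁ + 1/n₂)) = √(88.3548 × (1/18 + 1/27)) = 2.8602
t = (x̄₁ - x̄₂) / SE = (71.62 - 78.77) / 2.8602 = -7.15 / 2.8602 = -2.500
p-value = 0.0163

Since p-value < α = 0.05, we reject H₀.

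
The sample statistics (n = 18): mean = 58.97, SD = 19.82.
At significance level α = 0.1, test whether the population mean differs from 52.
One-sample t-test:
H₀: μ = 52
H₁: μ ≠ 52
df = n - 1 = 17
t = (x̄ - μ₀) / (s/√n) = (58.97 - 52) / (19.82/√18) = 1.492
p-value = 0.1540

Since p-value > α = 0.1, we fail to reject H₀.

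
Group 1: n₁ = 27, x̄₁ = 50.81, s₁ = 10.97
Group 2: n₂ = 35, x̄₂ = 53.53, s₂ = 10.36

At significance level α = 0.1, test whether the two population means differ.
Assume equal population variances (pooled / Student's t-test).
Student's two-sample t-test (equal variances):
H₀: μ₁ = μ₂
H₁: μ₁ ≠ μ₂
df = n₁ + n₂ - 2 = 60
Pooled variance s_p² = [(n₁-1)s₁² + (n₂-1)s₂²] / (n₁ + n₂ - 2) = [(26)(10.97²) + (34)(10.36²)] / 60 = 112.9678
SE = √(s_p²(1/n₁ + 1/n₂)) = √(112.9678 × (1/27 + 1/35)) = 2.7224
t = (x̄₁ - x̄₂) / SE = (50.81 - 53.53) / 2.7224 = -2.72 / 2.7224 = -0.999
p-value = 0.3218

Since p-value > α = 0.1, we fail to reject H₀.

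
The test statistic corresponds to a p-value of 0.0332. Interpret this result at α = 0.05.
Since p = 0.0332 < α = 0.05, reject H₀.
There is sufficient evidence to reject the null hypothesis; the result is statistically significant at the 0.05 level.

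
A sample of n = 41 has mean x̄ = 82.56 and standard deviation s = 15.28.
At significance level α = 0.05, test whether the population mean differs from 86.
One-sample t-test:
H₀: μ = 86
H₁: μ ≠ 86
df = n - 1 = 40
t = (x̄ - μ₀) / (s/√n) = (82.56 - 86) / (15.28/√41) = -1.442
p-value = 0.1572

Since p-value > α = 0.05, we fail to reject H₀.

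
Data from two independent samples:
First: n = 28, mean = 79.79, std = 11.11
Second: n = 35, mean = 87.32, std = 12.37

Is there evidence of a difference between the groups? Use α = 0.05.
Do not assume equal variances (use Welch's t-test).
Welch's two-sample t-test:
H₀: μ₁ = μ₂
H₁: μ₁ ≠ μ₂
s₁²/n₁ = 11.11²/28 = 4.4083,  s₂²/n₂ = 12.37²/35 = 4.3719
SE = √(s₁²/n₁ + s₂²/n₂) = √(4.4083 + 4.3719) = 2.9631
df (Welch-Satterthwaite) = (s₁²/n₁ + s₂²/n₂)² / [(s₁²/n₁)²/(n₁-1) + (s₂²/n₂)²/(n₂-1)] ≈ 60.14
t = (x̄₁ - x̄₂) / SE = (79.79 - 87.32) / 2.9631 = -7.53 / 2.9631 = -2.541
p-value = 0.0136

Since p-value < α = 0.05, we reject H₀.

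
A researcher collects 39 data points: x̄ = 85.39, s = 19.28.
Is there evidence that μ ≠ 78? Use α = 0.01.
One-sample t-test:
H₀: μ = 78
H₁: μ ≠ 78
df = n - 1 = 38
t = (x̄ - μ₀) / (s/√n) = (85.39 - 78) / (19.28/√39) = 2.394
p-value = 0.0217

Since p-value > α = 0.01, we fail to reject H₀.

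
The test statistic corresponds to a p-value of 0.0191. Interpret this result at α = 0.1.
Since p = 0.0191 < α = 0.1, reject H₀.
There is sufficient evidence to reject the null hypothesis; the result is statistically significant at the 0.1 level.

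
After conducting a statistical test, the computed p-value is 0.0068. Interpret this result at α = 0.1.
Since p = 0.0068 < α = 0.1, reject H₀.
There is sufficient evidence to reject the null hypothesis; the result is statistically significant at the 0.1 level.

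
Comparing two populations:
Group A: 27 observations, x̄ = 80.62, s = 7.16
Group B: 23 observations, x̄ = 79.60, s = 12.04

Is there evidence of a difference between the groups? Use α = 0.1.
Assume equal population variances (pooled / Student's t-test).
Student's two-sample t-test (equal variances):
H₀: μ₁ = μ₂
H₁: μ₁ ≠ μ₂
df = n₁ + n₂ - 2 = 48
Pooled variance s_p² = [(n₁-1)s₁² + (n₂-1)s₂²] / (n₁ + n₂ - 2) = [(26)(7.16²) + (22)(12.04²)] / 48 = 94.2096
SE = √(s_p²(1/n₁ + 1/n₂)) = √(94.2096 × (1/27 + 1/23)) = 2.7541
t = (x̄₁ - x̄₂) / SE = (80.62 - 79.60) / 2.7541 = 1.02 / 2.7541 = 0.370
p-value = 0.7128

Since p-value > α = 0.1, we fail to reject H₀.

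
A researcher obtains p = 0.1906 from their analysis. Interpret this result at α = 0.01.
Since p = 0.1906 > α = 0.01, fail to reject H₀.
There is insufficient evidence to reject the null hypothesis; the result is not statistically significant at the 0.01 level.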